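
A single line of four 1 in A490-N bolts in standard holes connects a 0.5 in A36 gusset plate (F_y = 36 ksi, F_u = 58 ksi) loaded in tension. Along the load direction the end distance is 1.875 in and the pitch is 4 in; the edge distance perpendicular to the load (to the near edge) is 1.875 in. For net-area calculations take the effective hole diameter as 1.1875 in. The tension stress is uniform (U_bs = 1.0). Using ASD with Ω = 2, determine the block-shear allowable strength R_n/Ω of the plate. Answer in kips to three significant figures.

Shear plane L_v = 1.875 + 3·4 = 13.88 in; A_gv = 13.88 × 0.5 = 6.938 in².
A_nv = (13.88 − 3.5·1.1875) × 0.5 = 4.859 in².
A_nt = (1.875 − 0.5·1.1875) × 0.5 = 0.6406 in².
0.6 F_u A_nv = 169.1 kips; 0.6 F_y A_gv = 149.8 kips → shear yielding governs the shear term.
R_n = 149.8 + 1.0 × 58 × 0.6406 = 187 kips.
Allowable strength R_n/Ω = 187 / 2 = 93.5 kips.

93.5 kips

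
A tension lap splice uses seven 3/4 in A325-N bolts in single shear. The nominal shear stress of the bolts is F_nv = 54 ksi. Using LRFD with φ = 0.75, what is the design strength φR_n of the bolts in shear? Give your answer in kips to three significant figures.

125 kips

A_b = π × 0.75² / 4 = 0.4418 in².
R_n = F_nv · A_b · n · n_s = 54 × 0.4418 × 7 × 1 = 167 kips.
Design strength φR_n = 0.75 × 167 = 125 kips.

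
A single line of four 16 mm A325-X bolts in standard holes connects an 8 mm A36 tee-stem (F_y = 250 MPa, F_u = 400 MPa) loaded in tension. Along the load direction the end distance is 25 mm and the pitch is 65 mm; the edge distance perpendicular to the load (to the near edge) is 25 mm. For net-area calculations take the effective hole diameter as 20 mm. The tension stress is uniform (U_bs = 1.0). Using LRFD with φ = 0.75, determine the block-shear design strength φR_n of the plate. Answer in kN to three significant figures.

234 kN

Shear plane L_v = 25 + 3·65 = 220 mm; A_gv = 220 × 8 = 1760 mm².
A_nv = (220 − 3.5·20) × 8 = 1200 mm².
A_nt = (25 − 0.5·20) × 8 = 120 mm².
0.6 F_u A_nv = 288 kN; 0.6 F_y A_gv = 264 kN → shear yielding governs the shear term.
R_n = 264 + 1.0 × 400 × 120 / 1000 = 312 kN.
Design strength φR_n = 0.75 × 312 = 234 kN.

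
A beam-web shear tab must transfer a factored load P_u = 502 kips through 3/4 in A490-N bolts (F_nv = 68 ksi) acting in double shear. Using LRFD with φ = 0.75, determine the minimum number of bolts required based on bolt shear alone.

A_b = π·0.75²/4 = 0.4418 in².
Per-bolt design strength φR_n = 0.75 × 68 × 0.4418 × 2 = 45.06 kips.
n ≥ 502 / 45.06 = 11.14 → use 12 bolts.

12 bolts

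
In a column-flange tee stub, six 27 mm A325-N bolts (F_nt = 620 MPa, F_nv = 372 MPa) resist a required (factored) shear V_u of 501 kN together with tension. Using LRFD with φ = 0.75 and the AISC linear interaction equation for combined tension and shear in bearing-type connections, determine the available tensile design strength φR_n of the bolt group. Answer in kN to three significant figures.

A_b = π·27²/4 = 572.6 mm²; f_rv = 501 × 1000 / (6 × 572.6) = 145.8 MPa.
F'_nt = 1.3 F_nt − (F_nt / φF_nv) f_rv = 1.3·620 − (620/(0.75·372))·145.8 = 481.9 MPa, capped at F_nt → F'_nt = 481.9 MPa.
R_n = F'_nt · A_b · n = 481.9 × 572.6 × 6 / 1000 = 1656 kN.
Design strength φR_n = 0.75 × 1656 = 1240 kN.

1240 kN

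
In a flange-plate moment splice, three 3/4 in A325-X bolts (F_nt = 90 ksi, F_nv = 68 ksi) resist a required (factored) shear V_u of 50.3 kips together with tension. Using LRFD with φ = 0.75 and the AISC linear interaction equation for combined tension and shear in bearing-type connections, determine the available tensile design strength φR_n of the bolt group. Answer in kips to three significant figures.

49.7 kips

A_b = π·0.75²/4 = 0.4418 in²; f_rv = 50.3 / (3 × 0.4418) = 37.95 ksi.
F'_nt = 1.3 F_nt − (F_nt / φF_nv) f_rv = 1.3·90 − (90/(0.75·68))·37.95 = 50.03 ksi, capped at F_nt → F'_nt = 50.03 ksi.
R_n = F'_nt · A_b · n = 50.03 × 0.4418 × 3 = 66.3 kips.
Design strength φR_n = 0.75 × 66.3 = 49.7 kips.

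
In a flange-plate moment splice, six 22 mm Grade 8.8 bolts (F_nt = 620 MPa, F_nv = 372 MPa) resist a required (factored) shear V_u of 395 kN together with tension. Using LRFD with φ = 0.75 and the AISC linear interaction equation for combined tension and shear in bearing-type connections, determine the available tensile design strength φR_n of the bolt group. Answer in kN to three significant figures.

A_b = π·22²/4 = 380.1 mm²; f_rv = 395 × 1000 / (6 × 380.1) = 173.2 MPa.
F'_nt = 1.3 F_nt − (F_nt / φF_nv) f_rv = 1.3·620 − (620/(0.75·372))·173.2 = 421.1 MPa, capped at F_nt → F'_nt = 421.1 MPa.
R_n = F'_nt · A_b · n = 421.1 × 380.1 × 6 / 1000 = 960.5 kN.
Design strength φR_n = 0.75 × 960.5 = 720 kN.

720 kN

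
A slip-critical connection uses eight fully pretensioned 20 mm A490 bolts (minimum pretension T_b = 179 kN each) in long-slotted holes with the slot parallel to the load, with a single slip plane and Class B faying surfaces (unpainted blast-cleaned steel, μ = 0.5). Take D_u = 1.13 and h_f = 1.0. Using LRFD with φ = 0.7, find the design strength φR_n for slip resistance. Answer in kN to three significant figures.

R_n = μ · D_u · h_f · T_b · n_s · n_b = 0.5 × 1.13 × 1.0 × 179 × 1 × 8 = 809.1 kN.
Design strength φR_n = 0.7 × 809.1 = 566 kN.

566 kN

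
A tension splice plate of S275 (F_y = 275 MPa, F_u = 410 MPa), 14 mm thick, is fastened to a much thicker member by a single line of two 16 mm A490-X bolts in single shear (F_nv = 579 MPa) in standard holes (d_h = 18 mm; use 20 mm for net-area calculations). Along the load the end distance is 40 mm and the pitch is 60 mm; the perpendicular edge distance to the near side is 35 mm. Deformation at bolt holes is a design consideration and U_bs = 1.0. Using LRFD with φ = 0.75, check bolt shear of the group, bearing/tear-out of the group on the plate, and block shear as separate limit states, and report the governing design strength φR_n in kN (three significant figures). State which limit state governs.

175 kN (bolt shear governs)

Bolt shear: A_b = π·16²/4 = 201.1 mm²; R_n = 579 × 201.1 × 2 × 1 / 1000 = 232.8 kN → 0.75 × 232.8 = 175 kN.
Bearing: edge l_c = 31, r_n = 213.5 kN; interior l_c = 42, r_n = 220.4 kN; R_n = 213.5 + 1·220.4 = 433.9 kN → 325 kN.
Block shear: A_gv = 1400, A_nv = 980, A_nt = 350 mm²; R_n = min(0.6F_uA_nv, 0.6F_yA_gv) + U_bs·F_u·A_nt = 374.5 kN → 281 kN.
Bolt shear governs: 175 kN.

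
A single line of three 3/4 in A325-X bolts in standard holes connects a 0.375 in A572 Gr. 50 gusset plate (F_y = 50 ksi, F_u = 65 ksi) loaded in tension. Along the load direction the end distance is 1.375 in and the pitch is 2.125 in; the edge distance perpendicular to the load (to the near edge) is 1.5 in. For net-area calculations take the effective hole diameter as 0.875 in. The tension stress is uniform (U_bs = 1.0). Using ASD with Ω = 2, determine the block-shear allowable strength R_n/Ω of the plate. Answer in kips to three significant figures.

Shear plane L_v = 1.375 + 2·2.125 = 5.625 in; A_gv = 5.625 × 0.375 = 2.109 in².
A_nv = (5.625 − 2.5·0.875) × 0.375 = 1.289 in².
A_nt = (1.5 − 0.5·0.875) × 0.375 = 0.3984 in².
0.6 F_u A_nv = 50.27 kips; 0.6 F_y A_gv = 63.28 kips → shear rupture governs the shear term.
R_n = 50.27 + 1.0 × 65 × 0.3984 = 76.17 kips.
Allowable strength R_n/Ω = 76.17 / 2 = 38.1 kips.

38.1 kips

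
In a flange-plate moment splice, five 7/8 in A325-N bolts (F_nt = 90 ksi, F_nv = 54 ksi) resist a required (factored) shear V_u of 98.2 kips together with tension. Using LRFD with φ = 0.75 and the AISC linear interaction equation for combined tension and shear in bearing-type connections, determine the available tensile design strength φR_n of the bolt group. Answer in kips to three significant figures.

100 kips

A_b = π·0.875²/4 = 0.6013 in²; f_rv = 98.2 / (5 × 0.6013) = 32.66 ksi.
F'_nt = 1.3 F_nt − (F_nt / φF_nv) f_rv = 1.3·90 − (90/(0.75·54))·32.66 = 44.42 ksi, capped at F_nt → F'_nt = 44.42 ksi.
R_n = F'_nt · A_b · n = 44.42 × 0.6013 × 5 = 133.6 kips.
Design strength φR_n = 0.75 × 133.6 = 100 kips.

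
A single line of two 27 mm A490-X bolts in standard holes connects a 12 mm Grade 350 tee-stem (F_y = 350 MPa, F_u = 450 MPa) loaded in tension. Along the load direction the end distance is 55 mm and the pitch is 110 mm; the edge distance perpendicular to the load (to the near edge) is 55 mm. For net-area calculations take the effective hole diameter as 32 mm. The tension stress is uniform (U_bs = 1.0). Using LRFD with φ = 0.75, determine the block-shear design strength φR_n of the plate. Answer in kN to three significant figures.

Shear plane L_v = 55 + 1·110 = 165 mm; A_gv = 165 × 12 = 1980 mm².
A_nv = (165 − 1.5·32) × 12 = 1404 mm².
A_nt = (55 − 0.5·32) × 12 = 468 mm².
0.6 F_u A_nv = 379.1 kN; 0.6 F_y A_gv = 415.8 kN → shear rupture governs the shear term.
R_n = 379.1 + 1.0 × 450 × 468 / 1000 = 589.7 kN.
Design strength φR_n = 0.75 × 589.7 = 442 kN.

442 kN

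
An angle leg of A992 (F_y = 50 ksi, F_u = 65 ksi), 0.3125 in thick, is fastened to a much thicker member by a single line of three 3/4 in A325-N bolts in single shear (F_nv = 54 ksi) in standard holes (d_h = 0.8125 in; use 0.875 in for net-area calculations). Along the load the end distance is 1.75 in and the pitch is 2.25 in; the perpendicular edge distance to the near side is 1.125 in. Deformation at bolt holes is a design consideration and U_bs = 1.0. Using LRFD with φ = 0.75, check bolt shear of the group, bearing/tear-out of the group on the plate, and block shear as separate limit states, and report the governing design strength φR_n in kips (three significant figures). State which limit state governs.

Bolt shear: A_b = π·0.75²/4 = 0.4418 in²; R_n = 54 × 0.4418 × 3 × 1 = 71.57 kips → 0.75 × 71.57 = 53.7 kips.
Bearing: edge l_c = 1.344, r_n = 32.75 kips; interior l_c = 1.438, r_n = 35.04 kips; R_n = 32.75 + 2·35.04 = 102.8 kips → 77.1 kips.
Block shear: A_gv = 1.953, A_nv = 1.27, A_nt = 0.2148 in²; R_n = min(0.6F_uA_nv, 0.6F_yA_gv) + U_bs·F_u·A_nt = 63.48 kips → 47.6 kips.
Block shear governs: 47.6 kips.

47.6 kips (block shear governs)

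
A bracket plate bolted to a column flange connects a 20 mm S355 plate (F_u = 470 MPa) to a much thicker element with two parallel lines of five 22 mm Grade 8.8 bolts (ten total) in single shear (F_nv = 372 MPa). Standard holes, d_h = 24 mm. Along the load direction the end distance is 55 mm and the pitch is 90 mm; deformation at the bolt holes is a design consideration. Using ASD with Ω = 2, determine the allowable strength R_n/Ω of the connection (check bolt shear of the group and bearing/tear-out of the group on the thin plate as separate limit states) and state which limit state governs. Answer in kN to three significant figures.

Bolt shear: A_b = π·22²/4 = 380.1 mm²; R_n = 372 × 380.1 × 10 × 1 / 1000 = 1414 kN → 1414 / 2 = 707 kN.
Bearing (1.2 l_c t F_u ≤ 2.4 d t F_u): upper limit = 2.4·22·20·470 / 1000 = 496.3 kN.
  Edge l_c = 55 − 24/2 = 43 → r_n = 485 kN; interior l_c = 90 − 24 = 66 → r_n = 496.3 kN.
  R_n,bearing = 2·485 + 8·496.3 = 4941 kN → 4941 / 2 = 2470 kN.
Bolt shear governs: 707 kN.

707 kN (bolt shear governs)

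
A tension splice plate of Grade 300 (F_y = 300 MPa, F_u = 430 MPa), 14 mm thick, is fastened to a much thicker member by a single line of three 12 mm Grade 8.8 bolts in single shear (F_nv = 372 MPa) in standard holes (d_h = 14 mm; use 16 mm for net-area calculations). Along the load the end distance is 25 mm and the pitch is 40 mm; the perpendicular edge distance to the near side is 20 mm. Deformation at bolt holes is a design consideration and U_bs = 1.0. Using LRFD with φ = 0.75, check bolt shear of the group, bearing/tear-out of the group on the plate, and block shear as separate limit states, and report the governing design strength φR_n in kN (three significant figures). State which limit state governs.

Bolt shear: A_b = π·12²/4 = 113.1 mm²; R_n = 372 × 113.1 × 3 × 1 / 1000 = 126.2 kN → 0.75 × 126.2 = 94.7 kN.
Bearing: edge l_c = 18, r_n = 130 kN; interior l_c = 26, r_n = 173.4 kN; R_n = 130 + 2·173.4 = 476.8 kN → 358 kN.
Block shear: A_gv = 1470, A_nv = 910, A_nt = 168 mm²; R_n = min(0.6F_uA_nv, 0.6F_yA_gv) + U_bs·F_u·A_nt = 307 kN → 230 kN.
Bolt shear governs: 94.7 kN.

94.7 kN (bolt shear governs)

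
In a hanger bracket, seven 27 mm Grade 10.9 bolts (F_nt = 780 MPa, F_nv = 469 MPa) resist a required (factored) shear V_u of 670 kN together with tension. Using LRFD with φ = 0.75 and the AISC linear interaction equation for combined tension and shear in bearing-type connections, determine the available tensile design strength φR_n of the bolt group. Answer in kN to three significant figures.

1930 kN

A_b = π·27²/4 = 572.6 mm²; f_rv = 670 × 1000 / (7 × 572.6) = 167.2 MPa.
F'_nt = 1.3 F_nt − (F_nt / φF_nv) f_rv = 1.3·780 − (780/(0.75·469))·167.2 = 643.3 MPa, capped at F_nt → F'_nt = 643.3 MPa.
R_n = F'_nt · A_b · n = 643.3 × 572.6 × 7 / 1000 = 2578 kN.
Design strength φR_n = 0.75 × 2578 = 1930 kN.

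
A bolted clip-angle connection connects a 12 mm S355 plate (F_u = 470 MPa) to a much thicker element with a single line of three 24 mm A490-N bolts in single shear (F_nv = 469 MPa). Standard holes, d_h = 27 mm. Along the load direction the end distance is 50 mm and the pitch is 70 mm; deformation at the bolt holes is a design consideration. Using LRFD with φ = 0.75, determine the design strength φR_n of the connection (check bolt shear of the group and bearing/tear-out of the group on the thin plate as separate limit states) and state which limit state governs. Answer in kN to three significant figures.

Bolt shear: A_b = π·24²/4 = 452.4 mm²; R_n = 469 × 452.4 × 3 × 1 / 1000 = 636.5 kN → 0.75 × 636.5 = 477 kN.
Bearing (1.2 l_c t F_u ≤ 2.4 d t F_u): upper limit = 2.4·24·12·470 / 1000 = 324.9 kN.
  Edge l_c = 50 − 27/2 = 36.5 → r_n = 247 kN; interior l_c = 70 − 27 = 43 → r_n = 291 kN.
  R_n,bearing = 1·247 + 2·291 = 829.1 kN → 0.75 × 829.1 = 622 kN.
Bolt shear governs: 477 kN.

477 kN (bolt shear governs)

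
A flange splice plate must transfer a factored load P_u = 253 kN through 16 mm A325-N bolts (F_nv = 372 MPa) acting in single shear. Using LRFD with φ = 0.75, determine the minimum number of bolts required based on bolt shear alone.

5 bolts

A_b = π·16²/4 = 201.1 mm².
Per-bolt design strength φR_n = 0.75 × 372 × 201.1 × 1 / 1000 = 56.1 kN.
n ≥ 253 / 56.1 = 4.51 → use 5 bolts.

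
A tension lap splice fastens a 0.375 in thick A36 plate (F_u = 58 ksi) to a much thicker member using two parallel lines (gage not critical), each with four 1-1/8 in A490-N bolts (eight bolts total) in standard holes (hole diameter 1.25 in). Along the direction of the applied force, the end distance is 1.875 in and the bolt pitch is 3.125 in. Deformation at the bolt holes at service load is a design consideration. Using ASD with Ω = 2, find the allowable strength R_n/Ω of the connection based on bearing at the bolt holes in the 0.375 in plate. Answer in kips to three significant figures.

Per bolt r_n = 1.2 l_c t F_u ≤ 2.4 d t F_u; upper limit = 2.4 × 1.125 × 0.375 × 58 = 58.72 kips.
Edge bolt: l_c = 1.875 − 1.25/2 = 1.25 in → 1.2 × 1.25 × 0.375 × 58 = 32.62 → r_n = 32.62 kips.
Interior bolts: l_c = 3.125 − 1.25 = 1.875 in → 1.2 × 1.875 × 0.375 × 58 = 48.94 → r_n = 48.94 kips.
R_n = 2 × 32.62 + 6 × 48.94 = 358.9 kips.
Allowable strength R_n/Ω = 358.9 / 2 = 179 kips.

179 kips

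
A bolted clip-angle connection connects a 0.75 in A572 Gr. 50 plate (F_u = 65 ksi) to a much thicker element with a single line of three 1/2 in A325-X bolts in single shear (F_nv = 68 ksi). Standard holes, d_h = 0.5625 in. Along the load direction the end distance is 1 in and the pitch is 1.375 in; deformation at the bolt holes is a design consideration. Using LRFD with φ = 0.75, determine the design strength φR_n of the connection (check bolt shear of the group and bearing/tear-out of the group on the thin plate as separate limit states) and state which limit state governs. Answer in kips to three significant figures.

Bolt shear: A_b = π·0.5²/4 = 0.1963 in²; R_n = 68 × 0.1963 × 3 × 1 = 40.06 kips → 0.75 × 40.06 = 30 kips.
Bearing (1.2 l_c t F_u ≤ 2.4 d t F_u): upper limit = 2.4·0.5·0.75·65 = 58.5 kips.
  Edge l_c = 1 − 0.5625/2 = 0.7188 → r_n = 42.05 kips; interior l_c = 1.375 − 0.5625 = 0.8125 → r_n = 47.53 kips.
  R_n,bearing = 1·42.05 + 2·47.53 = 137.1 kips → 0.75 × 137.1 = 103 kips.
Bolt shear governs: 30 kips.

30 kips (bolt shear governs)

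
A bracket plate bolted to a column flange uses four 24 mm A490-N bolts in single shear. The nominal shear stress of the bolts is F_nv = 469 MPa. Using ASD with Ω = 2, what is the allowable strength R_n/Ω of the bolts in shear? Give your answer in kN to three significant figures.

A_b = π × 24² / 4 = 452.4 mm².
R_n = F_nv · A_b · n · n_s = 469 × 452.4 × 4 × 1 / 1000 = 848.7 kN.
Allowable strength R_n/Ω = 848.7 / 2 = 424 kN.

424 kN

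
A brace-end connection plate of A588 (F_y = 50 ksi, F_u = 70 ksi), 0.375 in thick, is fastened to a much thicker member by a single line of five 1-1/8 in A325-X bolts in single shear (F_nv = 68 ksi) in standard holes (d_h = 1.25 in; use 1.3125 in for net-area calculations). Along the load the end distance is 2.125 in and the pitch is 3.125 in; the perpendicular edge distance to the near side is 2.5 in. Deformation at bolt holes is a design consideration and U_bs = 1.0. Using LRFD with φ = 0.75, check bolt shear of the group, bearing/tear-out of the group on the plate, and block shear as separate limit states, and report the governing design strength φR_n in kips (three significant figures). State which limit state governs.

Bolt shear: A_b = π·1.125²/4 = 0.994 in²; R_n = 68 × 0.994 × 5 × 1 = 338 kips → 0.75 × 338 = 253 kips.
Bearing: edge l_c = 1.5, r_n = 47.25 kips; interior l_c = 1.875, r_n = 59.06 kips; R_n = 47.25 + 4·59.06 = 283.5 kips → 213 kips.
Block shear: A_gv = 5.484, A_nv = 3.27, A_nt = 0.6914 in²; R_n = min(0.6F_uA_nv, 0.6F_yA_gv) + U_bs·F_u·A_nt = 185.7 kips → 139 kips.
Block shear governs: 139 kips.

139 kips (block shear governs)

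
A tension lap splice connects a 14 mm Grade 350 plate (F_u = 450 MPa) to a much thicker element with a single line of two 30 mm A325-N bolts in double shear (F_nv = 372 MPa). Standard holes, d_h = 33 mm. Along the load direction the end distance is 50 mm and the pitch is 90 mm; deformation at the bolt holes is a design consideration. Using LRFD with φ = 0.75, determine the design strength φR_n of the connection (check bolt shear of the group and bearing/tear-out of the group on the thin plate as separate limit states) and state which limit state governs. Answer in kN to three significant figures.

513 kN (bearing governs)

Bolt shear: A_b = π·30²/4 = 706.9 mm²; R_n = 372 × 706.9 × 2 × 2 / 1000 = 1052 kN → 0.75 × 1052 = 789 kN.
Bearing (1.2 l_c t F_u ≤ 2.4 d t F_u): upper limit = 2.4·30·14·450 / 1000 = 453.6 kN.
  Edge l_c = 50 − 33/2 = 33.5 → r_n = 253.3 kN; interior l_c = 90 − 33 = 57 → r_n = 430.9 kN.
  R_n,bearing = 1·253.3 + 1·430.9 = 684.2 kN → 0.75 × 684.2 = 513 kN.
Bearing governs: 513 kN.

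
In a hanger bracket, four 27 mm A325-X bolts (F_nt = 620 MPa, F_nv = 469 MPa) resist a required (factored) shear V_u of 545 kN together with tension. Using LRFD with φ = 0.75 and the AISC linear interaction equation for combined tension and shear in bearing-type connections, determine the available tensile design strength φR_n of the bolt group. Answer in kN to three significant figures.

A_b = π·27²/4 = 572.6 mm²; f_rv = 545 × 1000 / (4 × 572.6) = 238 MPa.
F'_nt = 1.3 F_nt − (F_nt / φF_nv) f_rv = 1.3·620 − (620/(0.75·469))·238 = 386.6 MPa, capped at F_nt → F'_nt = 386.6 MPa.
R_n = F'_nt · A_b · n = 386.6 × 572.6 × 4 / 1000 = 885.3 kN.
Design strength φR_n = 0.75 × 885.3 = 664 kN.

664 kN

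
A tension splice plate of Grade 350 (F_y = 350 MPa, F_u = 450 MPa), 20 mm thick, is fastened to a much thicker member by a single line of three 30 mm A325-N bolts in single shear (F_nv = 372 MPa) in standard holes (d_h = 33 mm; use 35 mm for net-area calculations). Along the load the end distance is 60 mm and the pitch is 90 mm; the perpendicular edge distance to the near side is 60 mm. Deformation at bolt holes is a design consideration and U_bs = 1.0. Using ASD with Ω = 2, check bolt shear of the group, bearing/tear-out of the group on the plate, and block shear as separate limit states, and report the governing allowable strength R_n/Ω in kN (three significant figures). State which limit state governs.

Bolt shear: A_b = π·30²/4 = 706.9 mm²; R_n = 372 × 706.9 × 3 × 1 / 1000 = 788.9 kN → 788.9 / 2 = 394 kN.
Bearing: edge l_c = 43.5, r_n = 469.8 kN; interior l_c = 57, r_n = 615.6 kN; R_n = 469.8 + 2·615.6 = 1701 kN → 850 kN.
Block shear: A_gv = 4800, A_nv = 3050, A_nt = 850 mm²; R_n = min(0.6F_uA_nv, 0.6F_yA_gv) + U_bs·F_u·A_nt = 1206 kN → 603 kN.
Bolt shear governs: 394 kN.

394 kN (bolt shear governs)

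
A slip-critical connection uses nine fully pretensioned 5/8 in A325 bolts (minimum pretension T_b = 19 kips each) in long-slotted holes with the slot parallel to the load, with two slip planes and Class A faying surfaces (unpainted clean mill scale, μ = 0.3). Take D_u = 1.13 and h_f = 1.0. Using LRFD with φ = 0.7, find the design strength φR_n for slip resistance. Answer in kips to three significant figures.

81.2 kips

R_n = μ · D_u · h_f · T_b · n_s · n_b = 0.3 × 1.13 × 1.0 × 19 × 2 × 9 = 115.9 kips.
Design strength φR_n = 0.7 × 115.9 = 81.2 kips.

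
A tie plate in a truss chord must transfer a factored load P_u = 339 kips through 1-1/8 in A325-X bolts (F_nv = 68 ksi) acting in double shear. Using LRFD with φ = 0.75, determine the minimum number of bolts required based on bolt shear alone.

4 bolts

A_b = π·1.125²/4 = 0.994 in².
Per-bolt design strength φR_n = 0.75 × 68 × 0.994 × 2 = 101.4 kips.
n ≥ 339 / 101.4 = 3.344 → use 4 bolts.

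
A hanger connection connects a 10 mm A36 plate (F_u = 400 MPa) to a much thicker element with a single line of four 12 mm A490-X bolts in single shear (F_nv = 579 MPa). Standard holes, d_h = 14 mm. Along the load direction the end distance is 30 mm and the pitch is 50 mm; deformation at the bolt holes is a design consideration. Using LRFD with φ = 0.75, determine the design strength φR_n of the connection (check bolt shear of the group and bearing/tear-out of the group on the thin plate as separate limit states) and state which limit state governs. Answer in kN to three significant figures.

196 kN (bolt shear governs)

Bolt shear: A_b = π·12²/4 = 113.1 mm²; R_n = 579 × 113.1 × 4 × 1 / 1000 = 261.9 kN → 0.75 × 261.9 = 196 kN.
Bearing (1.2 l_c t F_u ≤ 2.4 d t F_u): upper limit = 2.4·12·10·400 / 1000 = 115.2 kN.
  Edge l_c = 30 − 14/2 = 23 → r_n = 110.4 kN; interior l_c = 50 − 14 = 36 → r_n = 115.2 kN.
  R_n,bearing = 1·110.4 + 3·115.2 = 456 kN → 0.75 × 456 = 342 kN.
Bolt shear governs: 196 kN.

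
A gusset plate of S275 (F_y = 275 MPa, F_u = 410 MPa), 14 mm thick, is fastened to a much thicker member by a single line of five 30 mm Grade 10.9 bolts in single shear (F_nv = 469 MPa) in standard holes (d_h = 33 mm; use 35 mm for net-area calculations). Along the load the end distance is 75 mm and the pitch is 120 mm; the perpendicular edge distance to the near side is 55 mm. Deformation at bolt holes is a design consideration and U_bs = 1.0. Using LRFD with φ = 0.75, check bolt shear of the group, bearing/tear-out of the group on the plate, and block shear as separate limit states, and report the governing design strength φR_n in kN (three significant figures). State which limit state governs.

Bolt shear: A_b = π·30²/4 = 706.9 mm²; R_n = 469 × 706.9 × 5 × 1 / 1000 = 1658 kN → 0.75 × 1658 = 1240 kN.
Bearing: edge l_c = 58.5, r_n = 402.9 kN; interior l_c = 87, r_n = 413.3 kN; R_n = 402.9 + 4·413.3 = 2056 kN → 1540 kN.
Block shear: A_gv = 7770, A_nv = 5565, A_nt = 525 mm²; R_n = min(0.6F_uA_nv, 0.6F_yA_gv) + U_bs·F_u·A_nt = 1497 kN → 1120 kN.
Block shear governs: 1120 kN.

1120 kN (block shear governs)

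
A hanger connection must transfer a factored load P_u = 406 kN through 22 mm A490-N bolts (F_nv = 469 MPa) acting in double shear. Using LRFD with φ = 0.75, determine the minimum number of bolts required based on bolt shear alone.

2 bolts

A_b = π·22²/4 = 380.1 mm².
Per-bolt design strength φR_n = 0.75 × 469 × 380.1 × 2 / 1000 = 267.4 kN.
n ≥ 406 / 267.4 = 1.518 → use 2 bolts.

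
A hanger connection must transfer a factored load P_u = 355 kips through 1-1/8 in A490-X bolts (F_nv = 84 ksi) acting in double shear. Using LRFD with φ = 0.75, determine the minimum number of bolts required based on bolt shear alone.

A_b = π·1.125²/4 = 0.994 in².
Per-bolt design strength φR_n = 0.75 × 84 × 0.994 × 2 = 125.2 kips.
n ≥ 355 / 125.2 = 2.834 → use 3 bolts.

3 bolts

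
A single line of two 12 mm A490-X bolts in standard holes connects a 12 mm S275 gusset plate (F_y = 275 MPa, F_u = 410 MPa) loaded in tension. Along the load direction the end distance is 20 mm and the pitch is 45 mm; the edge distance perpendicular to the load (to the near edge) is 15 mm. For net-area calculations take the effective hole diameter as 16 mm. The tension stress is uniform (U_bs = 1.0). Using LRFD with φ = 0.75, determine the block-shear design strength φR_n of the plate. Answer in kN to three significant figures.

117 kN

Shear plane L_v = 20 + 1·45 = 65 mm; A_gv = 65 × 12 = 780 mm².
A_nv = (65 − 1.5·16) × 12 = 492 mm².
A_nt = (15 − 0.5·16) × 12 = 84 mm².
0.6 F_u A_nv = 121 kN; 0.6 F_y A_gv = 128.7 kN → shear rupture governs the shear term.
R_n = 121 + 1.0 × 410 × 84 / 1000 = 155.5 kN.
Design strength φR_n = 0.75 × 155.5 = 117 kN.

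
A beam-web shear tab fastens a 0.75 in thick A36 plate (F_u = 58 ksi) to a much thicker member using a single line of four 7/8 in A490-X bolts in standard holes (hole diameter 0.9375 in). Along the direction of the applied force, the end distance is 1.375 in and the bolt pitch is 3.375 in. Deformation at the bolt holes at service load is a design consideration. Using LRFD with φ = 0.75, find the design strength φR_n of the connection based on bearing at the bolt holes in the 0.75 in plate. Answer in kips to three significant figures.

Per bolt r_n = 1.2 l_c t F_u ≤ 2.4 d t F_u; upper limit = 2.4 × 0.875 × 0.75 × 58 = 91.35 kips.
Edge bolt: l_c = 1.375 − 0.9375/2 = 0.9062 in → 1.2 × 0.9062 × 0.75 × 58 = 47.31 → r_n = 47.31 kips.
Interior bolts: l_c = 3.375 − 0.9375 = 2.438 in → 1.2 × 2.438 × 0.75 × 58 = 127.2 → r_n = 91.35 kips.
R_n = 1 × 47.31 + 3 × 91.35 = 321.4 kips.
Design strength φR_n = 0.75 × 321.4 = 241 kips.

241 kips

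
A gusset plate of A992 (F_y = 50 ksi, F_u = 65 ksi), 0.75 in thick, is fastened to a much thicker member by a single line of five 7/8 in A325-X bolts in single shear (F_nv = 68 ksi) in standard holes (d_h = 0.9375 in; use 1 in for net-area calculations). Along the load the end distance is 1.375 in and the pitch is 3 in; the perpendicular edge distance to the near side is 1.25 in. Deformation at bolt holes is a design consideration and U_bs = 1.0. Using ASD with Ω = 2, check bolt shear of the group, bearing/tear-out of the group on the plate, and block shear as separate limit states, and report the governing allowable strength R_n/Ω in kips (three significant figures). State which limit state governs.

102 kips (bolt shear governs)

Bolt shear: A_b = π·0.875²/4 = 0.6013 in²; R_n = 68 × 0.6013 × 5 × 1 = 204.4 kips → 204.4 / 2 = 102 kips.
Bearing: edge l_c = 0.9062, r_n = 53.02 kips; interior l_c = 2.062, r_n = 102.4 kips; R_n = 53.02 + 4·102.4 = 462.5 kips → 231 kips.
Block shear: A_gv = 10.03, A_nv = 6.656, A_nt = 0.5625 in²; R_n = min(0.6F_uA_nv, 0.6F_yA_gv) + U_bs·F_u·A_nt = 296.2 kips → 148 kips.
Bolt shear governs: 102 kips.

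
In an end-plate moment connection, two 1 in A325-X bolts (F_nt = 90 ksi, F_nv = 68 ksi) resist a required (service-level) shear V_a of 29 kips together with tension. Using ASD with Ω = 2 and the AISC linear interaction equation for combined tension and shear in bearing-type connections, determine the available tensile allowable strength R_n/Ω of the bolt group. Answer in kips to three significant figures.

53.5 kips

A_b = π·1²/4 = 0.7854 in²; f_rv = 29 / (2 × 0.7854) = 18.46 ksi.
F'_nt = 1.3 F_nt − (Ω F_nt / F_nv) f_rv = 1.3·90 − (2·90/68)·18.46 = 68.13 ksi, capped at F_nt → F'_nt = 68.13 ksi.
R_n = F'_nt · A_b · n = 68.13 × 0.7854 × 2 = 107 kips.
Allowable strength R_n/Ω = 107 / 2 = 53.5 kips.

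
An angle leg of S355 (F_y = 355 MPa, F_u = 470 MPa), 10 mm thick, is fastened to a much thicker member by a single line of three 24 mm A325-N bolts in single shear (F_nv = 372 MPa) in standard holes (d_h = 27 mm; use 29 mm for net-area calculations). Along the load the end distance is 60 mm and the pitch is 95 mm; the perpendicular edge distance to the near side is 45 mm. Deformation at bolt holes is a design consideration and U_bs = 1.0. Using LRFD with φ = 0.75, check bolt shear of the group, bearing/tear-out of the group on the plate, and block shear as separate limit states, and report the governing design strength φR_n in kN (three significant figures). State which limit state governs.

Bolt shear: A_b = π·24²/4 = 452.4 mm²; R_n = 372 × 452.4 × 3 × 1 / 1000 = 504.9 kN → 0.75 × 504.9 = 379 kN.
Bearing: edge l_c = 46.5, r_n = 262.3 kN; interior l_c = 68, r_n = 270.7 kN; R_n = 262.3 + 2·270.7 = 803.7 kN → 603 kN.
Block shear: A_gv = 2500, A_nv = 1775, A_nt = 305 mm²; R_n = min(0.6F_uA_nv, 0.6F_yA_gv) + U_bs·F_u·A_nt = 643.9 kN → 483 kN.
Bolt shear governs: 379 kN.

379 kN (bolt shear governs)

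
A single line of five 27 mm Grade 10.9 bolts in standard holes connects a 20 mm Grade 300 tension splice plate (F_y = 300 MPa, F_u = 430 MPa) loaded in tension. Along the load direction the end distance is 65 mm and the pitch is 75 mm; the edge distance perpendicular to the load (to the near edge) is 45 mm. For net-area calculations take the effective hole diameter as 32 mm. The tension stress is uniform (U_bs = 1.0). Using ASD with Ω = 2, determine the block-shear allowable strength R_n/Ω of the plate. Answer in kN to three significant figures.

695 kN

Shear plane L_v = 65 + 4·75 = 365 mm; A_gv = 365 × 20 = 7300 mm².
A_nv = (365 − 4.5·32) × 20 = 4420 mm².
A_nt = (45 − 0.5·32) × 20 = 580 mm².
0.6 F_u A_nv = 1140 kN; 0.6 F_y A_gv = 1314 kN → shear rupture governs the shear term.
R_n = 1140 + 1.0 × 430 × 580 / 1000 = 1390 kN.
Allowable strength R_n/Ω = 1390 / 2 = 695 kN.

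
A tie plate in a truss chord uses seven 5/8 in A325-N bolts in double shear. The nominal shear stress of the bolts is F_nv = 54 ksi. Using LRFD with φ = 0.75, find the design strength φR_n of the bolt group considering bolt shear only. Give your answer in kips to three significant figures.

A_b = π × 0.625² / 4 = 0.3068 in².
R_n = F_nv · A_b · n · n_s = 54 × 0.3068 × 7 × 2 = 231.9 kips.
Design strength φR_n = 0.75 × 231.9 = 174 kips.

174 kips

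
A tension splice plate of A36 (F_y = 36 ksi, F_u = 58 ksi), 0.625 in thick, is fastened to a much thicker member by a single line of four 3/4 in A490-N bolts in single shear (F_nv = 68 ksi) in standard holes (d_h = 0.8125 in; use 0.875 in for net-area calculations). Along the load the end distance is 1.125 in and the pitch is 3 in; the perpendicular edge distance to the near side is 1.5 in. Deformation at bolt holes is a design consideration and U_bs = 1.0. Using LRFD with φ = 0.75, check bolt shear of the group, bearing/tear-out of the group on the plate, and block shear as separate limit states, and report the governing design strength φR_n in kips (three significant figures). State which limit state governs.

Bolt shear: A_b = π·0.75²/4 = 0.4418 in²; R_n = 68 × 0.4418 × 4 × 1 = 120.2 kips → 0.75 × 120.2 = 90.1 kips.
Bearing: edge l_c = 0.7188, r_n = 31.27 kips; interior l_c = 2.188, r_n = 65.25 kips; R_n = 31.27 + 3·65.25 = 227 kips → 170 kips.
Block shear: A_gv = 6.328, A_nv = 4.414, A_nt = 0.6641 in²; R_n = min(0.6F_uA_nv, 0.6F_yA_gv) + U_bs·F_u·A_nt = 175.2 kips → 131 kips.
Bolt shear governs: 90.1 kips.

90.1 kips (bolt shear governs)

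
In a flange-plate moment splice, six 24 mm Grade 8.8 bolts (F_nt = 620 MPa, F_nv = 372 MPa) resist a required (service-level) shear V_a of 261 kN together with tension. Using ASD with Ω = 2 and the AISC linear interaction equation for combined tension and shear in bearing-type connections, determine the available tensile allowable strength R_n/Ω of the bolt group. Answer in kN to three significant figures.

A_b = π·24²/4 = 452.4 mm²; f_rv = 261 × 1000 / (6 × 452.4) = 96.16 MPa.
F'_nt = 1.3 F_nt − (Ω F_nt / F_nv) f_rv = 1.3·620 − (2·620/372)·96.16 = 485.5 MPa, capped at F_nt → F'_nt = 485.5 MPa.
R_n = F'_nt · A_b · n = 485.5 × 452.4 × 6 / 1000 = 1318 kN.
Allowable strength R_n/Ω = 1318 / 2 = 659 kN.

659 kN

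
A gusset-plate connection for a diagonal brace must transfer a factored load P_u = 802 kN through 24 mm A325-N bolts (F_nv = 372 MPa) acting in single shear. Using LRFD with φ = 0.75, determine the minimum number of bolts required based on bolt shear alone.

A_b = π·24²/4 = 452.4 mm².
Per-bolt design strength φR_n = 0.75 × 372 × 452.4 × 1 / 1000 = 126.2 kN.
n ≥ 802 / 126.2 = 6.354 → use 7 bolts.

7 bolts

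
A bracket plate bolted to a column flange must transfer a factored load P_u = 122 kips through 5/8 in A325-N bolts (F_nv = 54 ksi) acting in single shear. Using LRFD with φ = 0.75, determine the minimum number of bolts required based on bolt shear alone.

10 bolts

A_b = π·0.625²/4 = 0.3068 in².
Per-bolt design strength φR_n = 0.75 × 54 × 0.3068 × 1 = 12.43 kips.
n ≥ 122 / 12.43 = 9.819 → use 10 bolts.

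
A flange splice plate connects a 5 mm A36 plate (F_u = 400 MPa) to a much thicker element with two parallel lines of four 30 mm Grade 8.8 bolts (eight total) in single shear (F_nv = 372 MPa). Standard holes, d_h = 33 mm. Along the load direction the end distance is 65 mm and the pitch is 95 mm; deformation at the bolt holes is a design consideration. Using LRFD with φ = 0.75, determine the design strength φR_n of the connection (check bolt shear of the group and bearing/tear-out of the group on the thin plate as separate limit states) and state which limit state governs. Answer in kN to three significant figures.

Bolt shear: A_b = π·30²/4 = 706.9 mm²; R_n = 372 × 706.9 × 8 × 1 / 1000 = 2104 kN → 0.75 × 2104 = 1580 kN.
Bearing (1.2 l_c t F_u ≤ 2.4 d t F_u): upper limit = 2.4·30·5·400 / 1000 = 144 kN.
  Edge l_c = 65 − 33/2 = 48.5 → r_n = 116.4 kN; interior l_c = 95 − 33 = 62 → r_n = 144 kN.
  R_n,bearing = 2·116.4 + 6·144 = 1097 kN → 0.75 × 1097 = 823 kN.
Bearing governs: 823 kN.

823 kN (bearing governs)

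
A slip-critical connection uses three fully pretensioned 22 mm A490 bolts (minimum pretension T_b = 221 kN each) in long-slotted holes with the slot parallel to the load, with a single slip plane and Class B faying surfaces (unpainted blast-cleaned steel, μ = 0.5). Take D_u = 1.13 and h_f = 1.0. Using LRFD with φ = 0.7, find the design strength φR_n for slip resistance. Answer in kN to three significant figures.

R_n = μ · D_u · h_f · T_b · n_s · n_b = 0.5 × 1.13 × 1.0 × 221 × 1 × 3 = 374.6 kN.
Design strength φR_n = 0.7 × 374.6 = 262 kN.

262 kN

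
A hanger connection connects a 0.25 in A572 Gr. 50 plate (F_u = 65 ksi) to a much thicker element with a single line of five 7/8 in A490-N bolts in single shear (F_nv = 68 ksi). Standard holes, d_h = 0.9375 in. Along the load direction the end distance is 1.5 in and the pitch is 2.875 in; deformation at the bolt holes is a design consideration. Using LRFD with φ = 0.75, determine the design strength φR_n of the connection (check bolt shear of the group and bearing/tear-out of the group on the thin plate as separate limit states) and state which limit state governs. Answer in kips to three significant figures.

117 kips (bearing governs)

Bolt shear: A_b = π·0.875²/4 = 0.6013 in²; R_n = 68 × 0.6013 × 5 × 1 = 204.4 kips → 0.75 × 204.4 = 153 kips.
Bearing (1.2 l_c t F_u ≤ 2.4 d t F_u): upper limit = 2.4·0.875·0.25·65 = 34.12 kips.
  Edge l_c = 1.5 − 0.9375/2 = 1.031 → r_n = 20.11 kips; interior l_c = 2.875 − 0.9375 = 1.938 → r_n = 34.12 kips.
  R_n,bearing = 1·20.11 + 4·34.12 = 156.6 kips → 0.75 × 156.6 = 117 kips.
Bearing governs: 117 kips.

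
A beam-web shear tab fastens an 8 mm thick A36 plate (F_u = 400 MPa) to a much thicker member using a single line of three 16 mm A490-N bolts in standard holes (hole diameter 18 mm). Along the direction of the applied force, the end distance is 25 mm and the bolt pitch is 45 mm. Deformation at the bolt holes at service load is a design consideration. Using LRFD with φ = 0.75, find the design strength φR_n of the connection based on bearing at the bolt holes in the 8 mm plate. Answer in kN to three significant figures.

Per bolt r_n = 1.2 l_c t F_u ≤ 2.4 d t F_u; upper limit = 2.4 × 16 × 8 × 400 / 1000 = 122.9 kN.
Edge bolt: l_c = 25 − 18/2 = 16 mm → 1.2 × 16 × 8 × 400 / 1000 = 61.44 → r_n = 61.44 kN.
Interior bolts: l_c = 45 − 18 = 27 mm → 1.2 × 27 × 8 × 400 / 1000 = 103.7 → r_n = 103.7 kN.
R_n = 1 × 61.44 + 2 × 103.7 = 268.8 kN.
Design strength φR_n = 0.75 × 268.8 = 202 kN.

202 kN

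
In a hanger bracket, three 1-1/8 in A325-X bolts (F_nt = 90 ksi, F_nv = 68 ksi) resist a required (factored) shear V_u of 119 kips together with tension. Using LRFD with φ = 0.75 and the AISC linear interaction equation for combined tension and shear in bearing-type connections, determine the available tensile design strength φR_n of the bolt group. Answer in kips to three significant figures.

104 kips

A_b = π·1.125²/4 = 0.994 in²; f_rv = 119 / (3 × 0.994) = 39.91 ksi.
F'_nt = 1.3 F_nt − (F_nt / φF_nv) f_rv = 1.3·90 − (90/(0.75·68))·39.91 = 46.58 ksi, capped at F_nt → F'_nt = 46.58 ksi.
R_n = F'_nt · A_b · n = 46.58 × 0.994 × 3 = 138.9 kips.
Design strength φR_n = 0.75 × 138.9 = 104 kips.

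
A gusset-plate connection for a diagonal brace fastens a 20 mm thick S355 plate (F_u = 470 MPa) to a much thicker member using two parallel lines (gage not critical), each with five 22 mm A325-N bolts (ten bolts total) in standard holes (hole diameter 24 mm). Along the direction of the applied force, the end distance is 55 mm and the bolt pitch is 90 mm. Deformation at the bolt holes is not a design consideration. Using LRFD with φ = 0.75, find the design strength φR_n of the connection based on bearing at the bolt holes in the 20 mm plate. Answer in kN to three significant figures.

4630 kN

Per bolt r_n = 1.5 l_c t F_u ≤ 3.0 d t F_u; upper limit = 3.0 × 22 × 20 × 470 / 1000 = 620.4 kN.
Edge bolt: l_c = 55 − 24/2 = 43 mm → 1.5 × 43 × 20 × 470 / 1000 = 606.3 → r_n = 606.3 kN.
Interior bolts: l_c = 90 − 24 = 66 mm → 1.5 × 66 × 20 × 470 / 1000 = 930.6 → r_n = 620.4 kN.
R_n = 2 × 606.3 + 8 × 620.4 = 6176 kN.
Design strength φR_n = 0.75 × 6176 = 4630 kN.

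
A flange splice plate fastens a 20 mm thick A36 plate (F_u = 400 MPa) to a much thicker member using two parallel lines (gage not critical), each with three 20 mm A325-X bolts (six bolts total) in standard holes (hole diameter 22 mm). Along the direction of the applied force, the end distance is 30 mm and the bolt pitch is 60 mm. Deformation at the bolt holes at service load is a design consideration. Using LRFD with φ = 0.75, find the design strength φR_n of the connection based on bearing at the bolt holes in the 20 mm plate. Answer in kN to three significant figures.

Per bolt r_n = 1.2 l_c t F_u ≤ 2.4 d t F_u; upper limit = 2.4 × 20 × 20 × 400 / 1000 = 384 kN.
Edge bolt: l_c = 30 − 22/2 = 19 mm → 1.2 × 19 × 20 × 400 / 1000 = 182.4 → r_n = 182.4 kN.
Interior bolts: l_c = 60 − 22 = 38 mm → 1.2 × 38 × 20 × 400 / 1000 = 364.8 → r_n = 364.8 kN.
R_n = 2 × 182.4 + 4 × 364.8 = 1824 kN.
Design strength φR_n = 0.75 × 1824 = 1370 kN.

1370 kN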